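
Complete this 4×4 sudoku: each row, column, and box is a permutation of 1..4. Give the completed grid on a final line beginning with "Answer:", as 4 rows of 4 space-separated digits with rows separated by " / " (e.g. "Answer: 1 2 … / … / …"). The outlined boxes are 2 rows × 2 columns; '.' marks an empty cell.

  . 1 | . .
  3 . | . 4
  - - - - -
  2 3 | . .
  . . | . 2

Step 1. [r4c3∈{1,3,4}] in row 4, 3 fits only at r4c3. So r4c3=3.
Step 2. [r2c3∈{1,2}] r2c3 is the only open cell in row 2 admitting 1, so r2c3=1.
Step 3. [r1c1∈{4}] only 4 remains possible at r1c1 ⇒ r1c1=4.
Step 4. [r1c3∈{2}] r1c3's peers cover all but 2 ⇒ r1c3=2.
Step 5. [r3c3∈{4}] only 4 remains possible at r3c3, so r3c3=4.
Step 6. [r4c2∈{4}] r4c2's peers cover all but 4. So r4c2=4.
Step 7. [r2c2∈{2}] r2c2's peers cover all but 2. So r2c2=2.
Step 8. [r3c4∈{1}] r3c4 has the single candidate 1. So r3c4=1.
Step 9. [r4c1∈{1}] r4c1 has the single candidate 1. So r4c1=1.
Step 10. [r1c4∈{3}] r1c4 is down to just 3 ⇒ r1c4=3.

Answer: 4 1 2 3 / 3 2 1 4 / 2 3 4 1 / 1 4 3 2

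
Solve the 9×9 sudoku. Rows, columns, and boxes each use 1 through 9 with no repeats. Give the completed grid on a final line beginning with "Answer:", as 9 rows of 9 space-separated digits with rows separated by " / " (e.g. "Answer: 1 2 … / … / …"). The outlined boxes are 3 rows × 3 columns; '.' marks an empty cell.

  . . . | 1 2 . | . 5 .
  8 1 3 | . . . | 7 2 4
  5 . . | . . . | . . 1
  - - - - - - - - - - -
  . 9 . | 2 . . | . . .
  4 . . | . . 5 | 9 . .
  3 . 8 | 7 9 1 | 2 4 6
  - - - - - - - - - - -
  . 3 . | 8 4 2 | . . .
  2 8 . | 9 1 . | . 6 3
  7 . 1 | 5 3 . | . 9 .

Step 1. [r2c4∈{6}] r2c4's peers cover all but 6 ⇒ r2c4=6.
Step 2. [r5c8∈{1,3,7,8}] in row 5, 1 fits only at r5c8 ⇒ r5c8=1.
Step 3. [r4c6∈{3,4,6,8}] row 4 places 4 nowhere but r4c6. So r4c6=4.
Step 4. [r3c5∈{7,8}] across col 5, 7 lands solely at r3c5 ⇒ r3c5=7.
Step 5. [r1c9∈{8,9}] col 9 places 9 nowhere but r1c9 ⇒ r1c9=9.
Step 6. [r1c1∈{6}] r1c1 has the single candidate 6 ⇒ r1c1=6.
Step 7. [r7c3∈{5,6,9}] across row 7, 6 lands solely at r7c3. So r7c3=6.
Step 8. [r9c2∈{4}] nothing but 4 survives at r9c2. So r9c2=4.
Step 9. [r9c7∈{8}] r9c7 is down to just 8. So r9c7=8.
Step 10. [r1c7∈{3}] only 3 remains possible at r1c7, so r1c7=3.
Step 11. [r4c7∈{5}] nothing but 5 survives at r4c7 ⇒ r4c7=5.
Step 12. [r4c3∈{7}] r4c3 has the single candidate 7 ⇒ r4c3=7.
Step 13. [r3c6∈{3,8,9}] 3 has one home in col 6: r3c6, so r3c6=3.
Step 14. [r4c9∈{8}] r4c9 has the single candidate 8 ⇒ r4c9=8.
Step 15. [r5c2∈{2,6}] in col 2, 6 fits only at r5c2, so r5c2=6.
Step 16. [r3c3∈{2,4,9}] in row 3, 9 fits only at r3c3 ⇒ r3c3=9.
Step 17. [r5c9∈{7}] r5c9 has the single candidate 7 ⇒ r5c9=7.
Step 18. [r1c3∈{4}] r1c3 is down to just 4 ⇒ r1c3=4.
Step 19. [r9c9∈{2}] nothing but 2 survives at r9c9 ⇒ r9c9=2.
Step 20. [r8c3∈{5}] only 5 remains possible at r8c3. So r8c3=5.
Step 21. [r4c1∈{1}] r4c1's peers cover all but 1 ⇒ r4c1=1.
Step 22. [r5c5∈{8}] r5c5 is down to just 8. So r5c5=8.
Step 23. [r2c6∈{9}] r2c6 is down to just 9, so r2c6=9.
Step 24. [r6c2∈{5}] only 5 remains possible at r6c2, so r6c2=5.
Step 25. [r7c1∈{9}] nothing but 9 survives at r7c1 ⇒ r7c1=9.
Step 26. [r3c7∈{6}] r3c7 is down to just 6. So r3c7=6.
Step 27. [r8c7∈{4}] only 4 remains possible at r8c7 ⇒ r8c7=4.
Step 28. [r2c5∈{5}] r2c5 is down to just 5 ⇒ r2c5=5.
Step 29. [r1c2∈{7}] r1c2 is down to just 7, so r1c2=7.
Step 30. [r3c8∈{8}] nothing but 8 survives at r3c8. So r3c8=8.
Step 31. [r7c7∈{1}] r7c7 has the single candidate 1. So r7c7=1.
Step 32. [r7c9∈{5}] nothing but 5 survives at r7c9. So r7c9=5.
Step 33. [r7c8∈{7}] nothing but 7 survives at r7c8. So r7c8=7.
Step 34. [r3c2∈{2}] r3c2 has the single candidate 2 ⇒ r3c2=2.
Step 35. [r3c4∈{4}] r3c4's peers cover all but 4. So r3c4=4.
Step 36. [r8c6∈{7}] r8c6's peers cover all but 7 ⇒ r8c6=7.
Step 37. [r5c3∈{2}] r5c3 is down to just 2, so r5c3=2.
Step 38. [r1c6∈{8}] nothing but 8 survives at r1c6, so r1c6=8.
Step 39. [r5c4∈{3}] r5c4 is down to just 3, so r5c4=3.
Step 40. [r4c8∈{3}] nothing but 3 survives at r4c8 ⇒ r4c8=3.
Step 41. [r4c5∈{6}] r4c5's peers cover all but 6. So r4c5=6.
Step 42. [r9c6∈{6}] nothing but 6 survives at r9c6 ⇒ r9c6=6.

Answer: 6 7 4 1 2 8 3 5 9 / 8 1 3 6 5 9 7 2 4 / 5 2 9 4 7 3 6 8 1 / 1 9 7 2 6 4 5 3 8 / 4 6 2 3 8 5 9 1 7 / 3 5 8 7 9 1 2 4 6 / 9 3 6 8 4 2 1 7 5 / 2 8 5 9 1 7 4 6 3 / 7 4 1 5 3 6 8 9 2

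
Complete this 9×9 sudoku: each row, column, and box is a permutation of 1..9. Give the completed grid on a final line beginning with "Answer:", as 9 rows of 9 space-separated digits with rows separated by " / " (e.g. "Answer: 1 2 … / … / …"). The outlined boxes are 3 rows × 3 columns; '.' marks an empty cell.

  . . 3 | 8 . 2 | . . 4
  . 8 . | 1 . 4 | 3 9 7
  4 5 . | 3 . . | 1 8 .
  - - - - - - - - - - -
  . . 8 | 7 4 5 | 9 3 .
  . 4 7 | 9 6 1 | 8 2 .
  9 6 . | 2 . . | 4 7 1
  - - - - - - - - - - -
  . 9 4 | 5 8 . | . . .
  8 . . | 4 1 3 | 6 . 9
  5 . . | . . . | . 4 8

Step 1. [r8c3∈{2}] nothing but 2 survives at r8c3 ⇒ r8c3=2.
Step 2. [r3c6∈{6,7,9}] r3c6 is the only open cell in box 2 admitting 6. So r3c6=6.
Step 3. [r7c1∈{1,3,6,7}] r7c1 is the only open cell in row 7 admitting 6, so r7c1=6.
Step 4. [r1c5∈{5,7,9}] row 1 places 9 nowhere but r1c5, so r1c5=9.
Step 5. [r7c6∈{7}] nothing but 7 survives at r7c6, so r7c6=7.
Step 6. [r1c1∈{1,7}] 7 has one home in col 1: r1c1. So r1c1=7.
Step 7. [r4c1∈{1,2}] 1 has one home in col 1: r4c1. So r4c1=1.
Step 8. [r9c2∈{1,3,7}] r9c2 is the only open cell in row 9 admitting 3. So r9c2=3.
Step 9. [r7c7∈{2}] nothing but 2 survives at r7c7, so r7c7=2.
Step 10. [r8c8∈{5}] r8c8's peers cover all but 5 ⇒ r8c8=5.
Step 11. [r9c5∈{2}] nothing but 2 survives at r9c5, so r9c5=2.
Step 12. [r6c3∈{5}] r6c3's peers cover all but 5. So r6c3=5.
Step 13. [r8c2∈{7}] r8c2 is down to just 7. So r8c2=7.
Step 14. [r5c1∈{3}] nothing but 3 survives at r5c1 ⇒ r5c1=3.
Step 15. [r7c9∈{3}] only 3 remains possible at r7c9 ⇒ r7c9=3.
Step 16. [r2c1∈{2}] r2c1 has the single candidate 2 ⇒ r2c1=2.
Step 17. [r2c5∈{5}] nothing but 5 survives at r2c5. So r2c5=5.
Step 18. [r3c3∈{9}] only 9 remains possible at r3c3, so r3c3=9.
Step 19. [r6c6∈{8}] r6c6's peers cover all but 8, so r6c6=8.
Step 20. [r2c3∈{6}] nothing but 6 survives at r2c3, so r2c3=6.
Step 21. [r4c2∈{2}] r4c2 is down to just 2, so r4c2=2.
Step 22. [r1c7∈{5}] r1c7's peers cover all but 5 ⇒ r1c7=5.
Step 23. [r1c2∈{1}] r1c2 has the single candidate 1. So r1c2=1.
Step 24. [r6c5∈{3}] only 3 remains possible at r6c5. So r6c5=3.
Step 25. [r7c8∈{1}] nothing but 1 survives at r7c8 ⇒ r7c8=1.
Step 26. [r5c9∈{5}] nothing but 5 survives at r5c9. So r5c9=5.
Step 27. [r3c5∈{7}] r3c5 is down to just 7 ⇒ r3c5=7.
Step 28. [r9c4∈{6}] only 6 remains possible at r9c4. So r9c4=6.
Step 29. [r3c9∈{2}] r3c9's peers cover all but 2. So r3c9=2.
Step 30. [r9c3∈{1}] r9c3 is down to just 1, so r9c3=1.
Step 31. [r9c7∈{7}] r9c7's peers cover all but 7 ⇒ r9c7=7.
Step 32. [r4c9∈{6}] only 6 remains possible at r4c9 ⇒ r4c9=6.
Step 33. [r1c8∈{6}] r1c8's peers cover all but 6 ⇒ r1c8=6.
Step 34. [r9c6∈{9}] nothing but 9 survives at r9c6, so r9c6=9.

Answer: 7 1 3 8 9 2 5 6 4 / 2 8 6 1 5 4 3 9 7 / 4 5 9 3 7 6 1 8 2 / 1 2 8 7 4 5 9 3 6 / 3 4 7 9 6 1 8 2 5 / 9 6 5 2 3 8 4 7 1 / 6 9 4 5 8 7 2 1 3 / 8 7 2 4 1 3 6 5 9 / 5 3 1 6 2 9 7 4 8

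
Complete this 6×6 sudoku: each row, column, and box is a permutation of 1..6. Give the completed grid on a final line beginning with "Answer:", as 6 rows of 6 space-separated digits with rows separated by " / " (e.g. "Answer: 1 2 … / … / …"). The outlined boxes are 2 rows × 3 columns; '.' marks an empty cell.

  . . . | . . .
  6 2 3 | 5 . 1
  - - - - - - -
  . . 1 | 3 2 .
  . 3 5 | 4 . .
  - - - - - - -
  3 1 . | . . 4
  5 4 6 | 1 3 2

Step 1. [r4c6∈{6}] only 6 remains possible at r4c6, so r4c6=6.
Step 2. [r5c4∈{6}] only 6 remains possible at r5c4 ⇒ r5c4=6.
Step 3. [r1c3∈{4}] only 4 remains possible at r1c3, so r1c3=4.
Step 4. [r1c5∈{6}] only 6 remains possible at r1c5, so r1c5=6.
Step 5. [r3c2∈{6}] r3c2 has the single candidate 6 ⇒ r3c2=6.
Step 6. [r2c5∈{4}] only 4 remains possible at r2c5 ⇒ r2c5=4.
Step 7. [r3c6∈{5}] r3c6 is down to just 5. So r3c6=5.
Step 8. [r4c5∈{1}] r4c5's peers cover all but 1 ⇒ r4c5=1.
Step 9. [r1c6∈{3}] r1c6 has the single candidate 3, so r1c6=3.
Step 10. [r4c1∈{2}] only 2 remains possible at r4c1, so r4c1=2.
Step 11. [r1c4∈{2}] nothing but 2 survives at r1c4 ⇒ r1c4=2.
Step 12. [r3c1∈{4}] r3c1 is down to just 4, so r3c1=4.
Step 13. [r1c1∈{1}] only 1 remains possible at r1c1, so r1c1=1.
Step 14. [r5c5∈{5}] r5c5 is down to just 5. So r5c5=5.
Step 15. [r1c2∈{5}] r1c2's peers cover all but 5 ⇒ r1c2=5.
Step 16. [r5c3∈{2}] r5c3 is down to just 2, so r5c3=2.

Answer: 1 5 4 2 6 3 / 6 2 3 5 4 1 / 4 6 1 3 2 5 / 2 3 5 4 1 6 / 3 1 2 6 5 4 / 5 4 6 1 3 2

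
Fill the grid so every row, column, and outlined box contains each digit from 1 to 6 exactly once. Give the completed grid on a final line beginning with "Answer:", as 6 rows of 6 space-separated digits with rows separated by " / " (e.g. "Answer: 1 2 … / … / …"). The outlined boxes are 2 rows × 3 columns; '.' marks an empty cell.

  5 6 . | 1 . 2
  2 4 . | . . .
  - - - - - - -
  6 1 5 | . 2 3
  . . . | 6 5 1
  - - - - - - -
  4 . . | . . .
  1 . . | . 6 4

Step 1. [r1c3∈{3}] r1c3's peers cover all but 3 ⇒ r1c3=3.
Step 2. [r6c3∈{2}] r6c3 is down to just 2, so r6c3=2.
Step 3. [r5c6∈{5}] r5c6 has the single candidate 5, so r5c6=5.
Step 4. [r6c4∈{3}] r6c4 is down to just 3, so r6c4=3.
Step 5. [r5c2∈{3}] r5c2's peers cover all but 3. So r5c2=3.
Step 6. [r4c3∈{4}] r4c3 has the single candidate 4 ⇒ r4c3=4.
Step 7. [r2c4∈{5}] r2c4's peers cover all but 5, so r2c4=5.
Step 8. [r2c5∈{3}] r2c5 is down to just 3, so r2c5=3.
Step 9. [r4c1∈{3}] only 3 remains possible at r4c1, so r4c1=3.
Step 10. [r5c5∈{1}] r5c5 has the single candidate 1. So r5c5=1.
Step 11. [r2c6∈{6}] r2c6 has the single candidate 6. So r2c6=6.
Step 12. [r1c5∈{4}] nothing but 4 survives at r1c5, so r1c5=4.
Step 13. [r2c3∈{1}] r2c3 has the single candidate 1. So r2c3=1.
Step 14. [r5c3∈{6}] r5c3 is down to just 6 ⇒ r5c3=6.
Step 15. [r5c4∈{2}] r5c4 is down to just 2, so r5c4=2.
Step 16. [r6c2∈{5}] only 5 remains possible at r6c2. So r6c2=5.
Step 17. [r3c4∈{4}] r3c4's peers cover all but 4. So r3c4=4.
Step 18. [r4c2∈{2}] nothing but 2 survives at r4c2. So r4c2=2.

Answer: 5 6 3 1 4 2 / 2 4 1 5 3 6 / 6 1 5 4 2 3 / 3 2 4 6 5 1 / 4 3 6 2 1 5 / 1 5 2 3 6 4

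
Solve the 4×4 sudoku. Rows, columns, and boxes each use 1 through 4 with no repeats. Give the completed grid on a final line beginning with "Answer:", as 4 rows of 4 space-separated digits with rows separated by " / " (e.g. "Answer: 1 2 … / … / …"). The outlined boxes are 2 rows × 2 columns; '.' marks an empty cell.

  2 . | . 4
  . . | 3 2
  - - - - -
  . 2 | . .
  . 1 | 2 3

Step 1. [r4c1∈{4}] r4c1's peers cover all but 4. So r4c1=4.
Step 2. [r3c3∈{1,4}] 4 has one home in row 3: r3c3. So r3c3=4.
Step 3. [r1c2∈{3}] r1c2 is down to just 3 ⇒ r1c2=3.
Step 4. [r2c1∈{1}] only 1 remains possible at r2c1. So r2c1=1.
Step 5. [r2c2∈{4}] r2c2's peers cover all but 4, so r2c2=4.
Step 6. [r1c3∈{1}] only 1 remains possible at r1c3. So r1c3=1.
Step 7. [r3c4∈{1}] only 1 remains possible at r3c4, so r3c4=1.
Step 8. [r3c1∈{3}] r3c1's peers cover all but 3, so r3c1=3.

Answer: 2 3 1 4 / 1 4 3 2 / 3 2 4 1 / 4 1 2 3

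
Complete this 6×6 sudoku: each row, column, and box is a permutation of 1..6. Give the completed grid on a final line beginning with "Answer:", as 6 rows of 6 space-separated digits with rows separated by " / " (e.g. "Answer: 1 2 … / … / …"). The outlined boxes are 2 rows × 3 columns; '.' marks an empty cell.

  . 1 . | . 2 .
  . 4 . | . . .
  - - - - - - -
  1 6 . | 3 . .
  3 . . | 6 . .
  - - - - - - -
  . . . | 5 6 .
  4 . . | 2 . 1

Step 1. [r5c6∈{3,4}] in row 5, 4 fits only at r5c6, so r5c6=4.
Step 2. [r6c3∈{3,5,6}] 6 has one home in row 6: r6c3, so r6c3=6.
Step 3. [r4c5∈{1,4,5}] in row 4, 1 fits only at r4c5 ⇒ r4c5=1.
Step 4. [r4c3∈{2,4,5}] row 4 places 4 nowhere but r4c3, so r4c3=4.
Step 5. [r5c1∈{2}] r5c1 is down to just 2 ⇒ r5c1=2.
Step 6. [r4c2∈{2,5}] across col 2, 2 lands solely at r4c2 ⇒ r4c2=2.
Step 7. [r3c3∈{5}] r3c3 has the single candidate 5, so r3c3=5.
Step 8. [r2c5∈{3,5}] across col 5, 5 lands solely at r2c5 ⇒ r2c5=5.
Step 9. [r1c3∈{3}] nothing but 3 survives at r1c3 ⇒ r1c3=3.
Step 10. [r1c6∈{6}] r1c6's peers cover all but 6 ⇒ r1c6=6.
Step 11. [r6c2∈{3,5}] across row 6, 5 lands solely at r6c2. So r6c2=5.
Step 12. [r6c5∈{3}] r6c5 has the single candidate 3 ⇒ r6c5=3.
Step 13. [r2c4∈{1}] nothing but 1 survives at r2c4. So r2c4=1.
Step 14. [r5c3∈{1}] nothing but 1 survives at r5c3 ⇒ r5c3=1.
Step 15. [r4c6∈{5}] r4c6 has the single candidate 5 ⇒ r4c6=5.
Step 16. [r1c1∈{5}] r1c1 has the single candidate 5. So r1c1=5.
Step 17. [r2c1∈{6}] r2c1 has the single candidate 6, so r2c1=6.
Step 18. [r1c4∈{4}] r1c4 is down to just 4 ⇒ r1c4=4.
Step 19. [r2c3∈{2}] r2c3's peers cover all but 2. So r2c3=2.
Step 20. [r3c5∈{4}] r3c5 is down to just 4. So r3c5=4.
Step 21. [r5c2∈{3}] r5c2 has the single candidate 3. So r5c2=3.
Step 22. [r3c6∈{2}] only 2 remains possible at r3c6. So r3c6=2.
Step 23. [r2c6∈{3}] nothing but 3 survives at r2c6 ⇒ r2c6=3.

Answer: 5 1 3 4 2 6 / 6 4 2 1 5 3 / 1 6 5 3 4 2 / 3 2 4 6 1 5 / 2 3 1 5 6 4 / 4 5 6 2 3 1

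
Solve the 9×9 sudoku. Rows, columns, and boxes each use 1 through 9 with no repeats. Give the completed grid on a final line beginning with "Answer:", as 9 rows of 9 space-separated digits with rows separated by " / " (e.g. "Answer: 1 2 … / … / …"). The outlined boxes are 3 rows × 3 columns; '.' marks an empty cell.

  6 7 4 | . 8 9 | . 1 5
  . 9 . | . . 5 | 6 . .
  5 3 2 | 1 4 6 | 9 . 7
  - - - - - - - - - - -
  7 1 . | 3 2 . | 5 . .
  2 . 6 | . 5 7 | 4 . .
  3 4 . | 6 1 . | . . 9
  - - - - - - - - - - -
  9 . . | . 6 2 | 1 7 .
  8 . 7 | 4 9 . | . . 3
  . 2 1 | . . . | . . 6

Step 1. [r4c9∈{8}] r4c9 is down to just 8 ⇒ r4c9=8.
Step 2. [r2c9∈{2,4}] in col 9, 2 fits only at r2c9. So r2c9=2.
Step 3. [r7c4∈{5,8}] across row 7, 8 lands solely at r7c4, so r7c4=8.
Step 4. [r9c8∈{4,5,8,9}] in row 9, 9 fits only at r9c8. So r9c8=9.
Step 5. [r2c5∈{3,7}] r2c5 is the only open cell in box 2 admitting 3 ⇒ r2c5=3.
Step 6. [r8c8∈{2,5}] col 8 places 5 nowhere but r8c8 ⇒ r8c8=5.
Step 7. [r2c3∈{8}] nothing but 8 survives at r2c3. So r2c3=8.
Step 8. [r6c8∈{2}] nothing but 2 survives at r6c8. So r6c8=2.
Step 9. [r7c3∈{3,5}] across row 7, 3 lands solely at r7c3. So r7c3=3.
Step 10. [r9c5∈{7}] nothing but 7 survives at r9c5. So r9c5=7.
Step 11. [r5c9∈{1}] nothing but 1 survives at r5c9. So r5c9=1.
Step 12. [r7c2∈{5}] r7c2 is down to just 5. So r7c2=5.
Step 13. [r6c7∈{7}] nothing but 7 survives at r6c7. So r6c7=7.
Step 14. [r9c4∈{5}] r9c4 is down to just 5 ⇒ r9c4=5.
Step 15. [r2c1∈{1}] r2c1's peers cover all but 1 ⇒ r2c1=1.
Step 16. [r1c7∈{3}] nothing but 3 survives at r1c7 ⇒ r1c7=3.
Step 17. [r3c8∈{8}] r3c8 is down to just 8. So r3c8=8.
Step 18. [r8c7∈{2}] r8c7 has the single candidate 2. So r8c7=2.
Step 19. [r7c9∈{4}] r7c9 is down to just 4, so r7c9=4.
Step 20. [r8c2∈{6}] r8c2 has the single candidate 6, so r8c2=6.
Step 21. [r9c6∈{3}] r9c6's peers cover all but 3, so r9c6=3.
Step 22. [r9c7∈{8}] only 8 remains possible at r9c7. So r9c7=8.
Step 23. [r5c8∈{3}] nothing but 3 survives at r5c8 ⇒ r5c8=3.
Step 24. [r9c1∈{4}] r9c1 has the single candidate 4 ⇒ r9c1=4.
Step 25. [r5c4∈{9}] r5c4 has the single candidate 9, so r5c4=9.
Step 26. [r4c3∈{9}] r4c3 is down to just 9. So r4c3=9.
Step 27. [r6c3∈{5}] r6c3 has the single candidate 5. So r6c3=5.
Step 28. [r5c2∈{8}] r5c2 is down to just 8. So r5c2=8.
Step 29. [r4c6∈{4}] r4c6 has the single candidate 4, so r4c6=4.
Step 30. [r6c6∈{8}] r6c6's peers cover all but 8. So r6c6=8.
Step 31. [r4c8∈{6}] r4c8 has the single candidate 6, so r4c8=6.
Step 32. [r2c8∈{4}] r2c8's peers cover all but 4, so r2c8=4.
Step 33. [r8c6∈{1}] only 1 remains possible at r8c6 ⇒ r8c6=1.
Step 34. [r2c4∈{7}] only 7 remains possible at r2c4, so r2c4=7.
Step 35. [r1c4∈{2}] r1c4 has the single candidate 2, so r1c4=2.

Answer: 6 7 4 2 8 9 3 1 5 / 1 9 8 7 3 5 6 4 2 / 5 3 2 1 4 6 9 8 7 / 7 1 9 3 2 4 5 6 8 / 2 8 6 9 5 7 4 3 1 / 3 4 5 6 1 8 7 2 9 / 9 5 3 8 6 2 1 7 4 / 8 6 7 4 9 1 2 5 3 / 4 2 1 5 7 3 8 9 6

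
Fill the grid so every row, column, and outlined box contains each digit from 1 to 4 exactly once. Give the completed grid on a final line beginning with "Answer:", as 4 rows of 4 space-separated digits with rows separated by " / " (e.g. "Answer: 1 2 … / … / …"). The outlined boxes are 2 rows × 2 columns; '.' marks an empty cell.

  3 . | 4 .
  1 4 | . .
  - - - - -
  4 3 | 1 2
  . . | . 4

Step 1. [r4c1∈{2}] r4c1 is down to just 2 ⇒ r4c1=2.
Step 2. [r2c4∈{3}] nothing but 3 survives at r2c4. So r2c4=3.
Step 3. [r2c3∈{2}] r2c3's peers cover all but 2. So r2c3=2.
Step 4. [r1c4∈{1}] r1c4 has the single candidate 1, so r1c4=1.
Step 5. [r1c2∈{2}] r1c2's peers cover all but 2, so r1c2=2.
Step 6. [r4c3∈{3}] nothing but 3 survives at r4c3 ⇒ r4c3=3.
Step 7. [r4c2∈{1}] r4c2's peers cover all but 1. So r4c2=1.

Answer: 3 2 4 1 / 1 4 2 3 / 4 3 1 2 / 2 1 3 4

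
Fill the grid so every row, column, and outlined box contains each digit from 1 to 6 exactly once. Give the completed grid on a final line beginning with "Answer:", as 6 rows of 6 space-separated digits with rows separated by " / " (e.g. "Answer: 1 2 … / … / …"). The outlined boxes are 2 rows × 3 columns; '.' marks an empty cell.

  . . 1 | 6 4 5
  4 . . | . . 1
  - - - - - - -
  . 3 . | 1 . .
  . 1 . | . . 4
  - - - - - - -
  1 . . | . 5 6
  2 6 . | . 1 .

Step 1. [r2c3∈{2,3,5,6}] 6 has one home in row 2: r2c3. So r2c3=6.
Step 2. [r3c6∈{2}] r3c6's peers cover all but 2, so r3c6=2.
Step 3. [r6c3∈{3,4,5}] row 6 places 5 nowhere but r6c3, so r6c3=5.
Step 4. [r2c5∈{2,3}] col 5 places 2 nowhere but r2c5 ⇒ r2c5=2.
Step 5. [r2c4∈{3}] r2c4 is down to just 3 ⇒ r2c4=3.
Step 6. [r5c2∈{4}] r5c2 has the single candidate 4 ⇒ r5c2=4.
Step 7. [r3c1∈{5,6}] r3c1 is the only open cell in row 3 admitting 5, so r3c1=5.
Step 8. [r3c5∈{6}] r3c5's peers cover all but 6. So r3c5=6.
Step 9. [r6c4∈{4}] r6c4's peers cover all but 4. So r6c4=4.
Step 10. [r6c6∈{3}] nothing but 3 survives at r6c6 ⇒ r6c6=3.
Step 11. [r4c5∈{3}] r4c5's peers cover all but 3, so r4c5=3.
Step 12. [r1c1∈{3}] nothing but 3 survives at r1c1. So r1c1=3.
Step 13. [r1c2∈{2}] nothing but 2 survives at r1c2, so r1c2=2.
Step 14. [r5c3∈{3}] only 3 remains possible at r5c3. So r5c3=3.
Step 15. [r4c1∈{6}] r4c1's peers cover all but 6, so r4c1=6.
Step 16. [r5c4∈{2}] only 2 remains possible at r5c4, so r5c4=2.
Step 17. [r4c3∈{2}] nothing but 2 survives at r4c3 ⇒ r4c3=2.
Step 18. [r3c3∈{4}] only 4 remains possible at r3c3. So r3c3=4.
Step 19. [r4c4∈{5}] r4c4 is down to just 5 ⇒ r4c4=5.
Step 20. [r2c2∈{5}] r2c2's peers cover all but 5. So r2c2=5.

Answer: 3 2 1 6 4 5 / 4 5 6 3 2 1 / 5 3 4 1 6 2 / 6 1 2 5 3 4 / 1 4 3 2 5 6 / 2 6 5 4 1 3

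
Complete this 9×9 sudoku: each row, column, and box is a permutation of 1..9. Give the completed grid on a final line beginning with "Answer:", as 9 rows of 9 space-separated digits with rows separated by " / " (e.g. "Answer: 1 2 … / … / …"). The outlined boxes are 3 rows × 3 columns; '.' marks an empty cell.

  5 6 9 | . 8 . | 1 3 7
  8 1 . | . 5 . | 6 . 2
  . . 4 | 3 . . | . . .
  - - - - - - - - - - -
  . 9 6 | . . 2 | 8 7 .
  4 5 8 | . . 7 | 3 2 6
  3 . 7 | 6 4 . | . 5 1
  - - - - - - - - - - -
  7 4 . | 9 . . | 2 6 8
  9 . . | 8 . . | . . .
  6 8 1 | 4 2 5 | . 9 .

Step 1. [r8c2∈{2,3}] in col 2, 3 fits only at r8c2 ⇒ r8c2=3.
Step 2. [r2c6∈{4,9}] across row 2, 9 lands solely at r2c6 ⇒ r2c6=9.
Step 3. [r8c7∈{4,5,7}] 4 has one home in col 7: r8c7, so r8c7=4.
Step 4. [r8c5∈{1,6,7}] row 8 places 7 nowhere but r8c5, so r8c5=7.
Step 5. [r5c4∈{1}] nothing but 1 survives at r5c4. So r5c4=1.
Step 6. [r7c6∈{1,3}] col 6 places 3 nowhere but r7c6. So r7c6=3.
Step 7. [r3c7∈{5,9}] r3c7 is the only open cell in col 7 admitting 5 ⇒ r3c7=5.
Step 8. [r3c5∈{1,6}] 6 has one home in col 5: r3c5, so r3c5=6.
Step 9. [r3c1∈{2}] nothing but 2 survives at r3c1, so r3c1=2.
Step 10. [r7c5∈{1}] r7c5's peers cover all but 1, so r7c5=1.
Step 11. [r8c9∈{5}] r8c9 is down to just 5. So r8c9=5.
Step 12. [r3c9∈{9}] nothing but 9 survives at r3c9. So r3c9=9.
Step 13. [r4c5∈{3}] r4c5 has the single candidate 3. So r4c5=3.
Step 14. [r2c8∈{4}] nothing but 4 survives at r2c8 ⇒ r2c8=4.
Step 15. [r3c2∈{7}] only 7 remains possible at r3c2 ⇒ r3c2=7.
Step 16. [r9c7∈{7}] r9c7's peers cover all but 7 ⇒ r9c7=7.
Step 17. [r1c4∈{2}] r1c4 is down to just 2. So r1c4=2.
Step 18. [r8c6∈{6}] r8c6 has the single candidate 6, so r8c6=6.
Step 19. [r6c2∈{2}] r6c2's peers cover all but 2, so r6c2=2.
Step 20. [r4c4∈{5}] only 5 remains possible at r4c4 ⇒ r4c4=5.
Step 21. [r8c3∈{2}] nothing but 2 survives at r8c3. So r8c3=2.
Step 22. [r4c9∈{4}] only 4 remains possible at r4c9. So r4c9=4.
Step 23. [r6c7∈{9}] only 9 remains possible at r6c7, so r6c7=9.
Step 24. [r4c1∈{1}] only 1 remains possible at r4c1 ⇒ r4c1=1.
Step 25. [r2c3∈{3}] r2c3's peers cover all but 3, so r2c3=3.
Step 26. [r6c6∈{8}] r6c6 is down to just 8, so r6c6=8.
Step 27. [r3c6∈{1}] only 1 remains possible at r3c6. So r3c6=1.
Step 28. [r8c8∈{1}] r8c8's peers cover all but 1 ⇒ r8c8=1.
Step 29. [r5c5∈{9}] r5c5's peers cover all but 9 ⇒ r5c5=9.
Step 30. [r2c4∈{7}] r2c4 is down to just 7. So r2c4=7.
Step 31. [r1c6∈{4}] r1c6 is down to just 4, so r1c6=4.
Step 32. [r3c8∈{8}] r3c8's peers cover all but 8, so r3c8=8.
Step 33. [r7c3∈{5}] r7c3 is down to just 5 ⇒ r7c3=5.
Step 34. [r9c9∈{3}] r9c9's peers cover all but 3 ⇒ r9c9=3.

Answer: 5 6 9 2 8 4 1 3 7 / 8 1 3 7 5 9 6 4 2 / 2 7 4 3 6 1 5 8 9 / 1 9 6 5 3 2 8 7 4 / 4 5 8 1 9 7 3 2 6 / 3 2 7 6 4 8 9 5 1 / 7 4 5 9 1 3 2 6 8 / 9 3 2 8 7 6 4 1 5 / 6 8 1 4 2 5 7 9 3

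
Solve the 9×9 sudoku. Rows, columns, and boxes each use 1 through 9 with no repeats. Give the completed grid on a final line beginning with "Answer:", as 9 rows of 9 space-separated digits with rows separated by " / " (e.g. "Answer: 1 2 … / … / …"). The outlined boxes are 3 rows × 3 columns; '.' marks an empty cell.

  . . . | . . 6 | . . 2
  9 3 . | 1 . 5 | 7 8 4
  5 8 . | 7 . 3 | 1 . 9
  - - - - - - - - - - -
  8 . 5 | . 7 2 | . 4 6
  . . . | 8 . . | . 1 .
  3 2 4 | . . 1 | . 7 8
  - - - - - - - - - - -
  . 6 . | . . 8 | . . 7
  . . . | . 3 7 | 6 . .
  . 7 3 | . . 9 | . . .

Step 1. [r8c2∈{1,4,5,9}] in col 2, 5 fits only at r8c2 ⇒ r8c2=5.
Step 2. [r3c5∈{2,4}] r3c5 is the only open cell in row 3 admitting 4. So r3c5=4.
Step 3. [r5c7∈{2,3,5,9}] 2 has one home in row 5: r5c7. So r5c7=2.
Step 4. [r3c3∈{2,6}] across row 3, 2 lands solely at r3c3 ⇒ r3c3=2.
Step 5. [r5c1∈{6,7}] across col 1, 6 lands solely at r5c1, so r5c1=6.
Step 6. [r5c2∈{9}] r5c2 has the single candidate 9. So r5c2=9.
Step 7. [r5c5∈{5}] r5c5 is down to just 5 ⇒ r5c5=5.
Step 8. [r9c9∈{1,5}] r9c9 is the only open cell in col 9 admitting 5. So r9c9=5.
Step 9. [r9c8∈{2}] nothing but 2 survives at r9c8 ⇒ r9c8=2.
Step 10. [r1c1∈{1,4,7}] 7 has one home in col 1: r1c1, so r1c1=7.
Step 11. [r1c4∈{9}] r1c4 is down to just 9, so r1c4=9.
Step 12. [r8c8∈{9}] only 9 remains possible at r8c8, so r8c8=9.
Step 13. [r1c3∈{1}] r1c3 has the single candidate 1 ⇒ r1c3=1.
Step 14. [r6c7∈{5,9}] r6c7 is the only open cell in row 6 admitting 5. So r6c7=5.
Step 15. [r1c7∈{3}] r1c7 has the single candidate 3, so r1c7=3.
Step 16. [r7c7∈{4}] r7c7's peers cover all but 4. So r7c7=4.
Step 17. [r6c4∈{6}] r6c4's peers cover all but 6, so r6c4=6.
Step 18. [r9c4∈{4}] r9c4's peers cover all but 4, so r9c4=4.
Step 19. [r8c4∈{2}] r8c4's peers cover all but 2 ⇒ r8c4=2.
Step 20. [r9c1∈{1}] r9c1 is down to just 1 ⇒ r9c1=1.
Step 21. [r7c1∈{2}] r7c1 has the single candidate 2, so r7c1=2.
Step 22. [r5c6∈{4}] r5c6's peers cover all but 4. So r5c6=4.
Step 23. [r1c8∈{5}] only 5 remains possible at r1c8. So r1c8=5.
Step 24. [r1c5∈{8}] only 8 remains possible at r1c5. So r1c5=8.
Step 25. [r5c3∈{7}] r5c3 is down to just 7, so r5c3=7.
Step 26. [r2c5∈{2}] only 2 remains possible at r2c5 ⇒ r2c5=2.
Step 27. [r7c8∈{3}] nothing but 3 survives at r7c8, so r7c8=3.
Step 28. [r6c5∈{9}] nothing but 9 survives at r6c5. So r6c5=9.
Step 29. [r5c9∈{3}] only 3 remains possible at r5c9, so r5c9=3.
Step 30. [r7c4∈{5}] only 5 remains possible at r7c4, so r7c4=5.
Step 31. [r1c2∈{4}] nothing but 4 survives at r1c2 ⇒ r1c2=4.
Step 32. [r7c5∈{1}] r7c5's peers cover all but 1, so r7c5=1.
Step 33. [r8c9∈{1}] only 1 remains possible at r8c9. So r8c9=1.
Step 34. [r4c2∈{1}] r4c2 has the single candidate 1, so r4c2=1.
Step 35. [r4c7∈{9}] r4c7 has the single candidate 9, so r4c7=9.
Step 36. [r9c5∈{6}] r9c5's peers cover all but 6 ⇒ r9c5=6.
Step 37. [r8c3∈{8}] r8c3 is down to just 8. So r8c3=8.
Step 38. [r8c1∈{4}] r8c1 has the single candidate 4. So r8c1=4.
Step 39. [r4c4∈{3}] r4c4 has the single candidate 3 ⇒ r4c4=3.
Step 40. [r2c3∈{6}] r2c3 has the single candidate 6 ⇒ r2c3=6.
Step 41. [r9c7∈{8}] r9c7 is down to just 8 ⇒ r9c7=8.
Step 42. [r3c8∈{6}] r3c8's peers cover all but 6 ⇒ r3c8=6.
Step 43. [r7c3∈{9}] only 9 remains possible at r7c3 ⇒ r7c3=9.

Answer: 7 4 1 9 8 6 3 5 2 / 9 3 6 1 2 5 7 8 4 / 5 8 2 7 4 3 1 6 9 / 8 1 5 3 7 2 9 4 6 / 6 9 7 8 5 4 2 1 3 / 3 2 4 6 9 1 5 7 8 / 2 6 9 5 1 8 4 3 7 / 4 5 8 2 3 7 6 9 1 / 1 7 3 4 6 9 8 2 5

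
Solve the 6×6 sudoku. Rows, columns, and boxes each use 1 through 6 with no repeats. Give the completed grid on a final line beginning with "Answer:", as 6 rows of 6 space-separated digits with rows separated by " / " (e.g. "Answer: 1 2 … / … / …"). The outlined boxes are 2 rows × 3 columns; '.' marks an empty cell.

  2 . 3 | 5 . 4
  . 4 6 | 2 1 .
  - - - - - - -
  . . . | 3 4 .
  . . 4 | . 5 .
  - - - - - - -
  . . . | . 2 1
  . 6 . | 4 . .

Step 1. [r5c3∈{5}] only 5 remains possible at r5c3 ⇒ r5c3=5.
Step 2. [r5c2∈{3}] r5c2 is down to just 3. So r5c2=3.
Step 3. [r3c2∈{1,2,5}] 5 has one home in col 2: r3c2, so r3c2=5.
Step 4. [r4c4∈{1,6}] col 4 places 1 nowhere but r4c4. So r4c4=1.
Step 5. [r6c1∈{1}] r6c1 has the single candidate 1 ⇒ r6c1=1.
Step 6. [r3c1∈{6}] nothing but 6 survives at r3c1 ⇒ r3c1=6.
Step 7. [r3c6∈{2}] only 2 remains possible at r3c6, so r3c6=2.
Step 8. [r6c6∈{3,5}] row 6 places 5 nowhere but r6c6. So r6c6=5.
Step 9. [r4c2∈{2}] nothing but 2 survives at r4c2. So r4c2=2.
Step 10. [r5c1∈{4}] r5c1 has the single candidate 4. So r5c1=4.
Step 11. [r5c4∈{6}] r5c4's peers cover all but 6. So r5c4=6.
Step 12. [r4c1∈{3}] r4c1 is down to just 3, so r4c1=3.
Step 13. [r6c5∈{3}] r6c5's peers cover all but 3. So r6c5=3.
Step 14. [r1c5∈{6}] r1c5 has the single candidate 6, so r1c5=6.
Step 15. [r6c3∈{2}] r6c3 is down to just 2, so r6c3=2.
Step 16. [r2c1∈{5}] r2c1 has the single candidate 5, so r2c1=5.
Step 17. [r1c2∈{1}] r1c2's peers cover all but 1. So r1c2=1.
Step 18. [r4c6∈{6}] r4c6 has the single candidate 6 ⇒ r4c6=6.
Step 19. [r2c6∈{3}] only 3 remains possible at r2c6, so r2c6=3.
Step 20. [r3c3∈{1}] r3c3's peers cover all but 1. So r3c3=1.

Answer: 2 1 3 5 6 4 / 5 4 6 2 1 3 / 6 5 1 3 4 2 / 3 2 4 1 5 6 / 4 3 5 6 2 1 / 1 6 2 4 3 5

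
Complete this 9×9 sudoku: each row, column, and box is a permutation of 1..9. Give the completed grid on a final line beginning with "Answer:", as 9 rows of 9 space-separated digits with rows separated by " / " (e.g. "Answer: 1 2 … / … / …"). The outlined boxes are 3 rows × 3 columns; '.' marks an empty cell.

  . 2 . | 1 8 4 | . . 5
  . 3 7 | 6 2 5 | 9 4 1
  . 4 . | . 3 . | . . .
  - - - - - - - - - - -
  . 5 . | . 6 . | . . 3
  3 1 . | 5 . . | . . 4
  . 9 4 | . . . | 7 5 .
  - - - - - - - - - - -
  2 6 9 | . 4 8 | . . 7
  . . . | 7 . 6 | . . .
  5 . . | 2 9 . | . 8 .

Step 1. [r1c3∈{6}] r1c3 is down to just 6 ⇒ r1c3=6.
Step 2. [r2c1∈{8}] only 8 remains possible at r2c1. So r2c1=8.
Step 3. [r7c4∈{3}] only 3 remains possible at r7c4, so r7c4=3.
Step 4. [r7c8∈{1}] only 1 remains possible at r7c8, so r7c8=1.
Step 5. [r3c6∈{7,9}] in box 2, 7 fits only at r3c6 ⇒ r3c6=7.
Step 6. [r9c6∈{1}] nothing but 1 survives at r9c6. So r9c6=1.
Step 7. [r1c7∈{3}] only 3 remains possible at r1c7. So r1c7=3.
Step 8. [r8c8∈{2,3,9}] in col 8, 3 fits only at r8c8. So r8c8=3.
Step 9. [r9c9∈{6}] r9c9 is down to just 6, so r9c9=6.
Step 10. [r6c4∈{8}] r6c4 has the single candidate 8. So r6c4=8.
Step 11. [r6c9∈{2}] nothing but 2 survives at r6c9, so r6c9=2.
Step 12. [r8c7∈{2,4,5}] in row 8, 2 fits only at r8c7, so r8c7=2.
Step 13. [r4c8∈{9}] r4c8 has the single candidate 9, so r4c8=9.
Step 14. [r5c8∈{6}] r5c8 has the single candidate 6 ⇒ r5c8=6.
Step 15. [r5c7∈{8}] only 8 remains possible at r5c7 ⇒ r5c7=8.
Step 16. [r4c3∈{2,8}] in row 4, 8 fits only at r4c3 ⇒ r4c3=8.
Step 17. [r8c3∈{1}] r8c3 is down to just 1 ⇒ r8c3=1.
Step 18. [r1c1∈{9}] r1c1 is down to just 9 ⇒ r1c1=9.
Step 19. [r5c6∈{2,9}] r5c6 is the only open cell in row 5 admitting 9, so r5c6=9.
Step 20. [r6c1∈{6}] only 6 remains possible at r6c1 ⇒ r6c1=6.
Step 21. [r8c9∈{9}] r8c9 is down to just 9. So r8c9=9.
Step 22. [r3c1∈{1}] nothing but 1 survives at r3c1, so r3c1=1.
Step 23. [r7c7∈{5}] r7c7 is down to just 5, so r7c7=5.
Step 24. [r3c9∈{8}] r3c9 is down to just 8. So r3c9=8.
Step 25. [r4c1∈{7}] only 7 remains possible at r4c1 ⇒ r4c1=7.
Step 26. [r3c4∈{9}] r3c4 has the single candidate 9. So r3c4=9.
Step 27. [r4c6∈{2}] r4c6 is down to just 2, so r4c6=2.
Step 28. [r4c4∈{4}] r4c4 has the single candidate 4 ⇒ r4c4=4.
Step 29. [r5c3∈{2}] r5c3's peers cover all but 2 ⇒ r5c3=2.
Step 30. [r6c5∈{1}] r6c5's peers cover all but 1, so r6c5=1.
Step 31. [r6c6∈{3}] r6c6 is down to just 3, so r6c6=3.
Step 32. [r3c7∈{6}] r3c7 is down to just 6. So r3c7=6.
Step 33. [r8c2∈{8}] r8c2's peers cover all but 8. So r8c2=8.
Step 34. [r8c1∈{4}] nothing but 4 survives at r8c1 ⇒ r8c1=4.
Step 35. [r9c2∈{7}] nothing but 7 survives at r9c2, so r9c2=7.
Step 36. [r9c3∈{3}] r9c3 is down to just 3, so r9c3=3.
Step 37. [r1c8∈{7}] nothing but 7 survives at r1c8, so r1c8=7.
Step 38. [r4c7∈{1}] r4c7's peers cover all but 1, so r4c7=1.
Step 39. [r3c3∈{5}] only 5 remains possible at r3c3 ⇒ r3c3=5.
Step 40. [r3c8∈{2}] r3c8's peers cover all but 2, so r3c8=2.
Step 41. [r8c5∈{5}] only 5 remains possible at r8c5, so r8c5=5.
Step 42. [r5c5∈{7}] r5c5 is down to just 7, so r5c5=7.
Step 43. [r9c7∈{4}] r9c7 is down to just 4. So r9c7=4.

Answer: 9 2 6 1 8 4 3 7 5 / 8 3 7 6 2 5 9 4 1 / 1 4 5 9 3 7 6 2 8 / 7 5 8 4 6 2 1 9 3 / 3 1 2 5 7 9 8 6 4 / 6 9 4 8 1 3 7 5 2 / 2 6 9 3 4 8 5 1 7 / 4 8 1 7 5 6 2 3 9 / 5 7 3 2 9 1 4 8 6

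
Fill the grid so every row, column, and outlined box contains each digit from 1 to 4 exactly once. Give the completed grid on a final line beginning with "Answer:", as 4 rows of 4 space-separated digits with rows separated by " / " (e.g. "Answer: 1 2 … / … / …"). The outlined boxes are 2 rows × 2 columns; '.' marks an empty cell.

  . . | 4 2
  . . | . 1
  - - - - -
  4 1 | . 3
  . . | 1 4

Step 1. [r1c2∈{3}] r1c2's peers cover all but 3. So r1c2=3.
Step 2. [r2c1∈{2}] r2c1 has the single candidate 2 ⇒ r2c1=2.
Step 3. [r4c2∈{2}] r4c2's peers cover all but 2. So r4c2=2.
Step 4. [r1c1∈{1}] nothing but 1 survives at r1c1, so r1c1=1.
Step 5. [r2c3∈{3}] only 3 remains possible at r2c3. So r2c3=3.
Step 6. [r4c1∈{3}] r4c1's peers cover all but 3, so r4c1=3.
Step 7. [r2c2∈{4}] only 4 remains possible at r2c2. So r2c2=4.
Step 8. [r3c3∈{2}] r3c3 has the single candidate 2. So r3c3=2.

Answer: 1 3 4 2 / 2 4 3 1 / 4 1 2 3 / 3 2 1 4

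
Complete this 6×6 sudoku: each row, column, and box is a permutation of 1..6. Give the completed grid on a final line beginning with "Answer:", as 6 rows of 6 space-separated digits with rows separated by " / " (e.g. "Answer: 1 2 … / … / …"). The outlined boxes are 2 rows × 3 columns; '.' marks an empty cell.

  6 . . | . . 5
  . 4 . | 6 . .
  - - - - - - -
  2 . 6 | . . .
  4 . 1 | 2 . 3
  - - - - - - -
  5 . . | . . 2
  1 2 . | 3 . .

Step 1. [r3c4∈{1,4,5}] col 4 places 5 nowhere but r3c4 ⇒ r3c4=5.
Step 2. [r2c1∈{3}] only 3 remains possible at r2c1. So r2c1=3.
Step 3. [r2c6∈{1}] r2c6 is down to just 1 ⇒ r2c6=1.
Step 4. [r6c6∈{4,6}] 6 has one home in col 6: r6c6. So r6c6=6.
Step 5. [r3c5∈{1,4}] r3c5 is the only open cell in row 3 admitting 1, so r3c5=1.
Step 6. [r5c5∈{4}] r5c5 is down to just 4. So r5c5=4.
Step 7. [r2c5∈{2}] only 2 remains possible at r2c5 ⇒ r2c5=2.
Step 8. [r5c3∈{3}] r5c3's peers cover all but 3. So r5c3=3.
Step 9. [r6c5∈{5}] only 5 remains possible at r6c5, so r6c5=5.
Step 10. [r1c4∈{4}] r1c4 is down to just 4, so r1c4=4.
Step 11. [r6c3∈{4}] r6c3 has the single candidate 4 ⇒ r6c3=4.
Step 12. [r4c2∈{5}] nothing but 5 survives at r4c2 ⇒ r4c2=5.
Step 13. [r1c3∈{2}] r1c3's peers cover all but 2, so r1c3=2.
Step 14. [r1c2∈{1}] nothing but 1 survives at r1c2. So r1c2=1.
Step 15. [r5c4∈{1}] r5c4 has the single candidate 1. So r5c4=1.
Step 16. [r4c5∈{6}] nothing but 6 survives at r4c5 ⇒ r4c5=6.
Step 17. [r5c2∈{6}] r5c2 has the single candidate 6, so r5c2=6.
Step 18. [r1c5∈{3}] r1c5 has the single candidate 3. So r1c5=3.
Step 19. [r3c6∈{4}] r3c6 has the single candidate 4. So r3c6=4.
Step 20. [r3c2∈{3}] only 3 remains possible at r3c2. So r3c2=3.
Step 21. [r2c3∈{5}] r2c3 has the single candidate 5 ⇒ r2c3=5.

Answer: 6 1 2 4 3 5 / 3 4 5 6 2 1 / 2 3 6 5 1 4 / 4 5 1 2 6 3 / 5 6 3 1 4 2 / 1 2 4 3 5 6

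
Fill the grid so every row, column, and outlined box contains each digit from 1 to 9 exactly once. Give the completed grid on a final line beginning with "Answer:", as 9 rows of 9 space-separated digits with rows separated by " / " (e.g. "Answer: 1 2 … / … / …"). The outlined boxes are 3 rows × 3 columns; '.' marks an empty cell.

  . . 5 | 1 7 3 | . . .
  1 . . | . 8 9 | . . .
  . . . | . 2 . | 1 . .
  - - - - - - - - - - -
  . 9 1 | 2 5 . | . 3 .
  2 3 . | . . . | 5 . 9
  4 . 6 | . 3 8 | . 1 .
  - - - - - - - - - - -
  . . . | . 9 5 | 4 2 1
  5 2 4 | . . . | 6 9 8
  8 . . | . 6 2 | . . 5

Step 1. [r9c8∈{7}] r9c8 has the single candidate 7. So r9c8=7.
Step 2. [r4c1∈{7}] only 7 remains possible at r4c1, so r4c1=7.
Step 3. [r5c5∈{1,4}] 4 has one home in col 5: r5c5 ⇒ r5c5=4.
Step 4. [r3c6∈{4,6}] col 6 places 4 nowhere but r3c6. So r3c6=4.
Step 5. [r2c3∈{2,3,7}] across col 3, 2 lands solely at r2c3. So r2c3=2.
Step 6. [r9c7∈{3}] r9c7 is down to just 3 ⇒ r9c7=3.
Step 7. [r2c9∈{3,4,6,7}] in row 2, 3 fits only at r2c9 ⇒ r2c9=3.
Step 8. [r5c6∈{1,6,7}] in row 5, 1 fits only at r5c6 ⇒ r5c6=1.
Step 9. [r5c4∈{6,7}] in row 5, 7 fits only at r5c4, so r5c4=7.
Step 10. [r5c8∈{6,8}] row 5 places 6 nowhere but r5c8. So r5c8=6.
Step 11. [r2c7∈{7}] r2c7's peers cover all but 7 ⇒ r2c7=7.
Step 12. [r3c9∈{6}] nothing but 6 survives at r3c9. So r3c9=6.
Step 13. [r1c7∈{2,8,9}] 9 has one home in col 7: r1c7. So r1c7=9.
Step 14. [r1c1∈{6}] r1c1's peers cover all but 6. So r1c1=6.
Step 15. [r7c1∈{3}] only 3 remains possible at r7c1. So r7c1=3.
Step 16. [r3c3∈{3,7,8,9}] 3 has one home in row 3: r3c3. So r3c3=3.
Step 17. [r3c4∈{5}] r3c4 is down to just 5 ⇒ r3c4=5.
Step 18. [r2c2∈{4}] r2c2 is down to just 4, so r2c2=4.
Step 19. [r1c9∈{2,4}] 2 has one home in row 1: r1c9. So r1c9=2.
Step 20. [r3c2∈{7,8}] 7 has one home in row 3: r3c2. So r3c2=7.
Step 21. [r1c2∈{8}] r1c2 is down to just 8. So r1c2=8.
Step 22. [r2c8∈{5}] nothing but 5 survives at r2c8, so r2c8=5.
Step 23. [r9c4∈{4}] only 4 remains possible at r9c4 ⇒ r9c4=4.
Step 24. [r7c4∈{8}] r7c4 is down to just 8. So r7c4=8.
Step 25. [r4c7∈{8}] only 8 remains possible at r4c7, so r4c7=8.
Step 26. [r8c4∈{3}] r8c4's peers cover all but 3, so r8c4=3.
Step 27. [r1c8∈{4}] nothing but 4 survives at r1c8, so r1c8=4.
Step 28. [r9c3∈{9}] r9c3 is down to just 9 ⇒ r9c3=9.
Step 29. [r3c8∈{8}] r3c8's peers cover all but 8, so r3c8=8.
Step 30. [r7c2∈{6}] r7c2 is down to just 6, so r7c2=6.
Step 31. [r6c7∈{2}] nothing but 2 survives at r6c7 ⇒ r6c7=2.
Step 32. [r4c6∈{6}] only 6 remains possible at r4c6. So r4c6=6.
Step 33. [r8c6∈{7}] r8c6 is down to just 7, so r8c6=7.
Step 34. [r3c1∈{9}] only 9 remains possible at r3c1. So r3c1=9.
Step 35. [r6c9∈{7}] r6c9's peers cover all but 7, so r6c9=7.
Step 36. [r9c2∈{1}] only 1 remains possible at r9c2 ⇒ r9c2=1.
Step 37. [r8c5∈{1}] only 1 remains possible at r8c5. So r8c5=1.
Step 38. [r6c4∈{9}] r6c4's peers cover all but 9. So r6c4=9.
Step 39. [r5c3∈{8}] only 8 remains possible at r5c3. So r5c3=8.
Step 40. [r2c4∈{6}] r2c4's peers cover all but 6, so r2c4=6.
Step 41. [r7c3∈{7}] only 7 remains possible at r7c3. So r7c3=7.
Step 42. [r6c2∈{5}] r6c2 is down to just 5. So r6c2=5.
Step 43. [r4c9∈{4}] nothing but 4 survives at r4c9, so r4c9=4.

Answer: 6 8 5 1 7 3 9 4 2 / 1 4 2 6 8 9 7 5 3 / 9 7 3 5 2 4 1 8 6 / 7 9 1 2 5 6 8 3 4 / 2 3 8 7 4 1 5 6 9 / 4 5 6 9 3 8 2 1 7 / 3 6 7 8 9 5 4 2 1 / 5 2 4 3 1 7 6 9 8 / 8 1 9 4 6 2 3 7 5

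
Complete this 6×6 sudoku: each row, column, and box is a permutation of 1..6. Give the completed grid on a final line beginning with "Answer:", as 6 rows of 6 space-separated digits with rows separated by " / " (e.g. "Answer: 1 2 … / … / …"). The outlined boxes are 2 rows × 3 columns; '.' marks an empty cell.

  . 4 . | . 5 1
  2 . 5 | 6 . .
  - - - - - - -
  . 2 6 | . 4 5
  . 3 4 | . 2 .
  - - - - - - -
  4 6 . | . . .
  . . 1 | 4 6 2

Step 1. [r5c6∈{3}] r5c6 has the single candidate 3, so r5c6=3.
Step 2. [r4c4∈{1}] nothing but 1 survives at r4c4, so r4c4=1.
Step 3. [r6c1∈{3,5}] in row 6, 3 fits only at r6c1. So r6c1=3.
Step 4. [r1c4∈{2,3}] r1c4 is the only open cell in row 1 admitting 2, so r1c4=2.
Step 5. [r2c2∈{1}] r2c2 has the single candidate 1. So r2c2=1.
Step 6. [r5c4∈{5}] r5c4 is down to just 5. So r5c4=5.
Step 7. [r5c3∈{2}] r5c3 is down to just 2, so r5c3=2.
Step 8. [r5c5∈{1}] r5c5 is down to just 1, so r5c5=1.
Step 9. [r1c1∈{6}] only 6 remains possible at r1c1, so r1c1=6.
Step 10. [r4c1∈{5}] r4c1's peers cover all but 5, so r4c1=5.
Step 11. [r2c6∈{4}] only 4 remains possible at r2c6. So r2c6=4.
Step 12. [r3c4∈{3}] r3c4 is down to just 3 ⇒ r3c4=3.
Step 13. [r1c3∈{3}] nothing but 3 survives at r1c3. So r1c3=3.
Step 14. [r2c5∈{3}] only 3 remains possible at r2c5 ⇒ r2c5=3.
Step 15. [r4c6∈{6}] only 6 remains possible at r4c6. So r4c6=6.
Step 16. [r6c2∈{5}] r6c2's peers cover all but 5, so r6c2=5.
Step 17. [r3c1∈{1}] r3c1 has the single candidate 1. So r3c1=1.

Answer: 6 4 3 2 5 1 / 2 1 5 6 3 4 / 1 2 6 3 4 5 / 5 3 4 1 2 6 / 4 6 2 5 1 3 / 3 5 1 4 6 2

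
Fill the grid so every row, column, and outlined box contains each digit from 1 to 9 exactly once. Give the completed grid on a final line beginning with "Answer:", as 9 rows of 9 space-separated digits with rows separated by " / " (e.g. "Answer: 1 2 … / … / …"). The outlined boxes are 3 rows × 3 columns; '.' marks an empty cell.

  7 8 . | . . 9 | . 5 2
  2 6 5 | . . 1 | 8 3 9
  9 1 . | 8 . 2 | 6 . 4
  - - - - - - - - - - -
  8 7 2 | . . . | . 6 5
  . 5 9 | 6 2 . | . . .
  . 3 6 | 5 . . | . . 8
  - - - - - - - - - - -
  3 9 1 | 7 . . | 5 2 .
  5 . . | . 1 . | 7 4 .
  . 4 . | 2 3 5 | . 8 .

Step 1. [r6c8∈{1,7,9}] 9 has one home in col 8: r6c8 ⇒ r6c8=9.
Step 2. [r5c8∈{1,7}] in col 8, 1 fits only at r5c8. So r5c8=1.
Step 3. [r5c6∈{3,4,7,8}] 8 has one home in row 5: r5c6. So r5c6=8.
Step 4. [r7c9∈{6}] only 6 remains possible at r7c9. So r7c9=6.
Step 5. [r2c4∈{4}] only 4 remains possible at r2c4, so r2c4=4.
Step 6. [r7c6∈{4}] only 4 remains possible at r7c6. So r7c6=4.
Step 7. [r4c5∈{4,9}] across col 5, 9 lands solely at r4c5, so r4c5=9.
Step 8. [r6c5∈{4,7}] r6c5 is the only open cell in col 5 admitting 4 ⇒ r6c5=4.
Step 9. [r4c6∈{3}] r4c6's peers cover all but 3. So r4c6=3.
Step 10. [r5c7∈{3,4}] col 7 places 3 nowhere but r5c7. So r5c7=3.
Step 11. [r3c3∈{3}] r3c3 has the single candidate 3, so r3c3=3.
Step 12. [r9c9∈{1}] r9c9 has the single candidate 1, so r9c9=1.
Step 13. [r2c5∈{7}] r2c5 has the single candidate 7. So r2c5=7.
Step 14. [r8c9∈{3}] r8c9's peers cover all but 3, so r8c9=3.
Step 15. [r1c3∈{4}] nothing but 4 survives at r1c3, so r1c3=4.
Step 16. [r1c5∈{6}] r1c5 is down to just 6 ⇒ r1c5=6.
Step 17. [r9c3∈{7}] only 7 remains possible at r9c3. So r9c3=7.
Step 18. [r8c3∈{8}] nothing but 8 survives at r8c3, so r8c3=8.
Step 19. [r7c5∈{8}] r7c5's peers cover all but 8 ⇒ r7c5=8.
Step 20. [r1c4∈{3}] r1c4 has the single candidate 3 ⇒ r1c4=3.
Step 21. [r8c6∈{6}] r8c6's peers cover all but 6. So r8c6=6.
Step 22. [r9c7∈{9}] nothing but 9 survives at r9c7, so r9c7=9.
Step 23. [r9c1∈{6}] r9c1 has the single candidate 6. So r9c1=6.
Step 24. [r6c7∈{2}] r6c7 has the single candidate 2. So r6c7=2.
Step 25. [r6c6∈{7}] r6c6 has the single candidate 7 ⇒ r6c6=7.
Step 26. [r1c7∈{1}] only 1 remains possible at r1c7. So r1c7=1.
Step 27. [r8c2∈{2}] r8c2 is down to just 2. So r8c2=2.
Step 28. [r5c1∈{4}] nothing but 4 survives at r5c1, so r5c1=4.
Step 29. [r5c9∈{7}] r5c9 is down to just 7, so r5c9=7.
Step 30. [r8c4∈{9}] only 9 remains possible at r8c4, so r8c4=9.
Step 31. [r3c8∈{7}] r3c8's peers cover all but 7, so r3c8=7.
Step 32. [r4c7∈{4}] r4c7's peers cover all but 4. So r4c7=4.
Step 33. [r6c1∈{1}] only 1 remains possible at r6c1 ⇒ r6c1=1.
Step 34. [r3c5∈{5}] only 5 remains possible at r3c5, so r3c5=5.
Step 35. [r4c4∈{1}] only 1 remains possible at r4c4, so r4c4=1.

Answer: 7 8 4 3 6 9 1 5 2 / 2 6 5 4 7 1 8 3 9 / 9 1 3 8 5 2 6 7 4 / 8 7 2 1 9 3 4 6 5 / 4 5 9 6 2 8 3 1 7 / 1 3 6 5 4 7 2 9 8 / 3 9 1 7 8 4 5 2 6 / 5 2 8 9 1 6 7 4 3 / 6 4 7 2 3 5 9 8 1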